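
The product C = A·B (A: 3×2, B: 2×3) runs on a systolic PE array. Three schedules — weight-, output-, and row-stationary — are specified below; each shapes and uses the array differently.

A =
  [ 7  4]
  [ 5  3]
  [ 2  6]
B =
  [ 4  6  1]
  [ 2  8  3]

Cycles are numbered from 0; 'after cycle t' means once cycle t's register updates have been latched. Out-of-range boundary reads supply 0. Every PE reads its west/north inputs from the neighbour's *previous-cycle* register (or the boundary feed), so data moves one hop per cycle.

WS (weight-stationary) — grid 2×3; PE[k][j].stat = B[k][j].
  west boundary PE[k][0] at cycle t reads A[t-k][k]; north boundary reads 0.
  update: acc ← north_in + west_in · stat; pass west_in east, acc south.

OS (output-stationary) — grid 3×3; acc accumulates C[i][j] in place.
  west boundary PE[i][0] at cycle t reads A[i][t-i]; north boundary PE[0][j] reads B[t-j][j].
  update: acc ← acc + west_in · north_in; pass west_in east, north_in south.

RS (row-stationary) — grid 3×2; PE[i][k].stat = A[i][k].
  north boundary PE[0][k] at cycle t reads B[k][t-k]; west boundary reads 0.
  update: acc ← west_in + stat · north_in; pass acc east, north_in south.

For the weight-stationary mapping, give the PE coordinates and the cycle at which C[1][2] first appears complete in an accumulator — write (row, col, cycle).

WS — PE[1][2] is where C[1][2] collects:
  step 0 · PE1,2: acc=0; fwd→0 fwd↓0
  step 1 · PE1,2: acc=0; fwd→0 fwd↓0
  step 2 · PE1,2: acc=0; fwd→0 fwd↓0
  step 3 · PE1,2: acc=19; fwd→4 fwd↓19
  step 4 · PE1,2: acc=14; fwd→3 fwd↓14

(row, col, cycle) = (1, 2, 4)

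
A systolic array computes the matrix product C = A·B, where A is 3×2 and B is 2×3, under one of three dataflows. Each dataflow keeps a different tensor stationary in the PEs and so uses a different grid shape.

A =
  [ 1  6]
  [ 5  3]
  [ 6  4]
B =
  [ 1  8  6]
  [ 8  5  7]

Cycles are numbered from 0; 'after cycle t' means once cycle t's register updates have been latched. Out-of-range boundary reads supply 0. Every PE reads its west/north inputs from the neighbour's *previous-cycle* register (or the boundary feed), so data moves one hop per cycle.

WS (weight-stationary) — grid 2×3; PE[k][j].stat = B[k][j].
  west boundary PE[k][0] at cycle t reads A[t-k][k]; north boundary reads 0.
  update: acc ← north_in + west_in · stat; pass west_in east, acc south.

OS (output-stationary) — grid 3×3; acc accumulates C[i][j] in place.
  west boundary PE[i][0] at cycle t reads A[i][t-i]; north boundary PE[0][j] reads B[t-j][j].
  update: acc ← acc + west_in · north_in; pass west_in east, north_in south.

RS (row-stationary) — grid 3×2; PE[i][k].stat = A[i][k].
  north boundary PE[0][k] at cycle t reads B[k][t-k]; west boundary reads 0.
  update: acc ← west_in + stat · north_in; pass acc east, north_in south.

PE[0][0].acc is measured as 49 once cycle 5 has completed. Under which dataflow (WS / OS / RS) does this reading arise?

dataflow = OS

— WS: 2×3; PE[0][0] trace:
  @0  [0,0]  acc 1  |  →1  ↓1
  @1  [0,0]  acc 5  |  →5  ↓5
  @2  [0,0]  acc 6  |  →6  ↓6
  @3  [0,0]  acc 0  |  →0  ↓0
  @4  [0,0]  acc 0  |  →0  ↓0
  @5  [0,0]  acc 0  |  →0  ↓0
— OS: 3×3; PE[0][0] trace:
  @0  [0,0]  acc 1  |  →1  ↓1
  @1  [0,0]  acc 49  |  →6  ↓8
  @2  [0,0]  acc 49  |  →0  ↓0
  @3  [0,0]  acc 49  |  →0  ↓0
  @4  [0,0]  acc 49  |  →0  ↓0
  @5  [0,0]  acc 49  |  →0  ↓0
— RS: 3×2; PE[0][0] trace:
  @0  [0,0]  acc 1  |  →1  ↓1
  @1  [0,0]  acc 8  |  →8  ↓8
  @2  [0,0]  acc 6  |  →6  ↓6
  @3  [0,0]  acc 0  |  →0  ↓0
  @4  [0,0]  acc 0  |  →0  ↓0
  @5  [0,0]  acc 0  |  →0  ↓0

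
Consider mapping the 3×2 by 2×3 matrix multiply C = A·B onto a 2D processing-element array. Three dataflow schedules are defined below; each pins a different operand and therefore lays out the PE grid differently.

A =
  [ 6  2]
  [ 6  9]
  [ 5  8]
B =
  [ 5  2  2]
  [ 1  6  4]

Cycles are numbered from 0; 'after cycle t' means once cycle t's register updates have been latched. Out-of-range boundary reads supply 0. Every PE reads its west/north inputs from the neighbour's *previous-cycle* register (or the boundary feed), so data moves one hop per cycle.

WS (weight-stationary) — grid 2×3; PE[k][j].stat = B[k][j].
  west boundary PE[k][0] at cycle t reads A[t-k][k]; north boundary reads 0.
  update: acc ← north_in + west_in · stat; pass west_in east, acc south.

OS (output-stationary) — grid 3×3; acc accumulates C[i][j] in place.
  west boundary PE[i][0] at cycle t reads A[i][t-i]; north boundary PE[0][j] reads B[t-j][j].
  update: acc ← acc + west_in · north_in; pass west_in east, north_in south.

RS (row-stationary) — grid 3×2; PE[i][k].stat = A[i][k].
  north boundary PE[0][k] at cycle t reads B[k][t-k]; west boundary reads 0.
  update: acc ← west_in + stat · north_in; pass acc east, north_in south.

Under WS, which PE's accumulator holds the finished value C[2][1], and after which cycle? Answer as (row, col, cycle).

Under WS, C[2][1] lands at PE[1][1]:
  after 0 — PE[1][1] acc=0, pass-E 0, pass-S 0
  after 1 — PE[1][1] acc=0, pass-E 0, pass-S 0
  after 2 — PE[1][1] acc=24, pass-E 2, pass-S 24
  after 3 — PE[1][1] acc=66, pass-E 9, pass-S 66
  after 4 — PE[1][1] acc=58, pass-E 8, pass-S 58

(row, col, cycle) = (1, 1, 4)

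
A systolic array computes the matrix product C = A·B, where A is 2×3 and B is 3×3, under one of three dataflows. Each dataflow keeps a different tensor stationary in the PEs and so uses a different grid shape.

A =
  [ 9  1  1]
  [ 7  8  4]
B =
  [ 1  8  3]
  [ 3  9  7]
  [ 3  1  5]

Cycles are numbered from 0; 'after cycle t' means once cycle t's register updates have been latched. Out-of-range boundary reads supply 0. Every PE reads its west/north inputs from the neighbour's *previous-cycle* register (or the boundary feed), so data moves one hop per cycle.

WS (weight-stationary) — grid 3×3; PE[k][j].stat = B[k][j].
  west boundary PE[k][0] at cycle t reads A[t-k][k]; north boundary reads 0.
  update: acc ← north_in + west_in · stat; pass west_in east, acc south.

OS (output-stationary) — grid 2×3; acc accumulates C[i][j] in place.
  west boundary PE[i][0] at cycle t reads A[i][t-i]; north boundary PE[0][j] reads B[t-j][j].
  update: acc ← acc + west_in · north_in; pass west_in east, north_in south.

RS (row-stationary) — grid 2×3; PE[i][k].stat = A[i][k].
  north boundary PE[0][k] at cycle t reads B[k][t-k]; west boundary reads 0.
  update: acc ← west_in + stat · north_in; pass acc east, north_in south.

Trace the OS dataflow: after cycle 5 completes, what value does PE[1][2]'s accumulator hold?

OS (2×3). Following PE[1][2] plus its west/north inputs:
  0: (0,2).acc=0  regs=<0,0>
  0: (1,1).acc=0  regs=<0,0>
  0: (1,2).acc=0  regs=<0,0>
  1: (0,2).acc=0  regs=<0,0>
  1: (1,1).acc=0  regs=<0,0>
  1: (1,2).acc=0  regs=<0,0>
  2: (0,2).acc=27  regs=<9,3>
  2: (1,1).acc=56  regs=<7,8>
  2: (1,2).acc=0  regs=<0,0>
  3: (0,2).acc=34  regs=<1,7>
  3: (1,1).acc=128  regs=<8,9>
  3: (1,2).acc=21  regs=<7,3>
  4: (0,2).acc=39  regs=<1,5>
  4: (1,1).acc=132  regs=<4,1>
  4: (1,2).acc=77  regs=<8,7>
  5: (0,2).acc=39  regs=<0,0>
  5: (1,1).acc=132  regs=<0,0>
  5: (1,2).acc=97  regs=<4,5>

PE[1][2].acc = 97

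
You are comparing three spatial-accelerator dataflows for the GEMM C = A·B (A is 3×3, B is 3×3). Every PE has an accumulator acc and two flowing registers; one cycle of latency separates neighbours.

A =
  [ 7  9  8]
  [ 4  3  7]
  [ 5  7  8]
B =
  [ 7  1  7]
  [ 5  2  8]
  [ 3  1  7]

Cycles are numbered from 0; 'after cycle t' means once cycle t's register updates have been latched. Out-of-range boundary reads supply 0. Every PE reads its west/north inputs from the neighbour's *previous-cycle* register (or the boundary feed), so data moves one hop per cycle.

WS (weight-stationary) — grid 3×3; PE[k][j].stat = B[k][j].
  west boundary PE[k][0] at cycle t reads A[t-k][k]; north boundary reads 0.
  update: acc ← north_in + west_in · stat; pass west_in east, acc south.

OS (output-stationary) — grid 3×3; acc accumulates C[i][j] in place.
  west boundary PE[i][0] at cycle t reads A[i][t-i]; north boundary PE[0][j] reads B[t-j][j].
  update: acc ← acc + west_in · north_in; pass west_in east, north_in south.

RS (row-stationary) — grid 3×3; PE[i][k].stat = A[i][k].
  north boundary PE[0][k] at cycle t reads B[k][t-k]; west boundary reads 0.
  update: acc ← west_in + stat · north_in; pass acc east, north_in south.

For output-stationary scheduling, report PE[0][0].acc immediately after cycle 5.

OS on a 3×3 grid — tracing PE[0][0] and its feeders:
  cycle 0: PE[0][0] → acc 49, east 7, south 7
  cycle 1: PE[0][0] → acc 94, east 9, south 5
  cycle 2: PE[0][0] → acc 118, east 8, south 3
  cycle 3: PE[0][0] → acc 118, east 0, south 0
  cycle 4: PE[0][0] → acc 118, east 0, south 0
  cycle 5: PE[0][0] → acc 118, east 0, south 0

PE[0][0].acc = 118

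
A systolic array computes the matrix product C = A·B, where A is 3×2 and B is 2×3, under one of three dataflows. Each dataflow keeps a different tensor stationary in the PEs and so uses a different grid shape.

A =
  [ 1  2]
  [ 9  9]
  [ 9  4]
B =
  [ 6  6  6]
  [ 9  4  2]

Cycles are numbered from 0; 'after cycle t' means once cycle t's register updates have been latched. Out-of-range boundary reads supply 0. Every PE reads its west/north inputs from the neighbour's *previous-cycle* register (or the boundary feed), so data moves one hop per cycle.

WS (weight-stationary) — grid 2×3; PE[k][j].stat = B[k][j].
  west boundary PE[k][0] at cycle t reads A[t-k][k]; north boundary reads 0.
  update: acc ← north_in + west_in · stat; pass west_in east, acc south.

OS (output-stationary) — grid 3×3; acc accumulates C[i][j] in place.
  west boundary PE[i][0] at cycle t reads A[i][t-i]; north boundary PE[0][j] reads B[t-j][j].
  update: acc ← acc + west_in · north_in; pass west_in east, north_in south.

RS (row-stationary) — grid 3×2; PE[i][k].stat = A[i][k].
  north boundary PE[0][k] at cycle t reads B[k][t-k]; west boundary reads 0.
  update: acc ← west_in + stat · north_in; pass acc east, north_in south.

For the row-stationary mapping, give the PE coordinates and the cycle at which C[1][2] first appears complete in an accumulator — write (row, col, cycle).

(row, col, cycle) = (1, 1, 4)

RS: C[1][2] accumulates in PE[1][1]:
  0: (1,1).acc=0  regs=<0,0>
  1: (1,1).acc=0  regs=<0,0>
  2: (1,1).acc=135  regs=<135,9>
  3: (1,1).acc=90  regs=<90,4>
  4: (1,1).acc=72  regs=<72,2>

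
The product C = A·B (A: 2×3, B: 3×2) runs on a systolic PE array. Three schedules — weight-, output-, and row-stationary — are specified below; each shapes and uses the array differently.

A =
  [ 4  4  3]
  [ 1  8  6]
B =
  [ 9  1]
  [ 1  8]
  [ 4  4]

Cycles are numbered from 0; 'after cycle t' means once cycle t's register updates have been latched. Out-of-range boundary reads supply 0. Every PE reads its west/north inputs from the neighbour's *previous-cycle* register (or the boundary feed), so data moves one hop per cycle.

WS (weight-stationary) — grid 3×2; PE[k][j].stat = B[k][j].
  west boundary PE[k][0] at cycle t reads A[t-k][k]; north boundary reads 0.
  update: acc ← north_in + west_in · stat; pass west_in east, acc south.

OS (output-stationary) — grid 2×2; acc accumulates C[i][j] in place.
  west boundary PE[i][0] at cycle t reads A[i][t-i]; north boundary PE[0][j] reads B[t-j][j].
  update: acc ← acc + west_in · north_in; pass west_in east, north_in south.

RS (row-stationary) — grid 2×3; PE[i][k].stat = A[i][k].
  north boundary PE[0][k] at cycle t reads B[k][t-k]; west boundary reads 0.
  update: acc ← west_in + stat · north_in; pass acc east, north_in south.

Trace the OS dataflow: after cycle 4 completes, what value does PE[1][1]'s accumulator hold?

OS (2×2). Following PE[1][1] plus its west/north inputs:
  @0  [0,1]  acc 0  |  →0  ↓0
  @0  [1,0]  acc 0  |  →0  ↓0
  @0  [1,1]  acc 0  |  →0  ↓0
  @1  [0,1]  acc 4  |  →4  ↓1
  @1  [1,0]  acc 9  |  →1  ↓9
  @1  [1,1]  acc 0  |  →0  ↓0
  @2  [0,1]  acc 36  |  →4  ↓8
  @2  [1,0]  acc 17  |  →8  ↓1
  @2  [1,1]  acc 1  |  →1  ↓1
  @3  [0,1]  acc 48  |  →3  ↓4
  @3  [1,0]  acc 41  |  →6  ↓4
  @3  [1,1]  acc 65  |  →8  ↓8
  @4  [0,1]  acc 48  |  →0  ↓0
  @4  [1,0]  acc 41  |  →0  ↓0
  @4  [1,1]  acc 89  |  →6  ↓4

PE[1][1].acc = 89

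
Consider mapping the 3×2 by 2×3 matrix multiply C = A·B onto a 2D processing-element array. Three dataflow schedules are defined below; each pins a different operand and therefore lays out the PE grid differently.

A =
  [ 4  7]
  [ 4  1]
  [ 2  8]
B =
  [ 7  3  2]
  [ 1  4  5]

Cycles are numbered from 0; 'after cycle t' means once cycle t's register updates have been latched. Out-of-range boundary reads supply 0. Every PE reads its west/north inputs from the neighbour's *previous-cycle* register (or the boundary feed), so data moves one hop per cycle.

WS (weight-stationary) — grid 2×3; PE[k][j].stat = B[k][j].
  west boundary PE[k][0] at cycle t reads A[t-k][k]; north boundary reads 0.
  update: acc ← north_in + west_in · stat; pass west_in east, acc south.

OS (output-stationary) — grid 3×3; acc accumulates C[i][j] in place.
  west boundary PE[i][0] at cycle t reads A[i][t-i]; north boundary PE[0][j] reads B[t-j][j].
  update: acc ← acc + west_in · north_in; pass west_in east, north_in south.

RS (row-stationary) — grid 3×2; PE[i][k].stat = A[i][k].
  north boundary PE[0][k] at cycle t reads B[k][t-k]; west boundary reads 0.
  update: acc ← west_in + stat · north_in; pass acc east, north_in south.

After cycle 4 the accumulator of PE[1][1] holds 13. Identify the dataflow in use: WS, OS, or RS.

dataflow = RS

WS [2×3] PE[1][1] across cycles:
  t=0 PE[1][1]: acc=0 h=0 v=0
  t=1 PE[1][1]: acc=0 h=0 v=0
  t=2 PE[1][1]: acc=40 h=7 v=40
  t=3 PE[1][1]: acc=16 h=1 v=16
  t=4 PE[1][1]: acc=38 h=8 v=38
OS [3×3] PE[1][1] across cycles:
  t=0 PE[1][1]: acc=0 h=0 v=0
  t=1 PE[1][1]: acc=0 h=0 v=0
  t=2 PE[1][1]: acc=12 h=4 v=3
  t=3 PE[1][1]: acc=16 h=1 v=4
  t=4 PE[1][1]: acc=16 h=0 v=0
RS [3×2] PE[1][1] across cycles:
  t=0 PE[1][1]: acc=0 h=0 v=0
  t=1 PE[1][1]: acc=0 h=0 v=0
  t=2 PE[1][1]: acc=29 h=29 v=1
  t=3 PE[1][1]: acc=16 h=16 v=4
  t=4 PE[1][1]: acc=13 h=13 v=5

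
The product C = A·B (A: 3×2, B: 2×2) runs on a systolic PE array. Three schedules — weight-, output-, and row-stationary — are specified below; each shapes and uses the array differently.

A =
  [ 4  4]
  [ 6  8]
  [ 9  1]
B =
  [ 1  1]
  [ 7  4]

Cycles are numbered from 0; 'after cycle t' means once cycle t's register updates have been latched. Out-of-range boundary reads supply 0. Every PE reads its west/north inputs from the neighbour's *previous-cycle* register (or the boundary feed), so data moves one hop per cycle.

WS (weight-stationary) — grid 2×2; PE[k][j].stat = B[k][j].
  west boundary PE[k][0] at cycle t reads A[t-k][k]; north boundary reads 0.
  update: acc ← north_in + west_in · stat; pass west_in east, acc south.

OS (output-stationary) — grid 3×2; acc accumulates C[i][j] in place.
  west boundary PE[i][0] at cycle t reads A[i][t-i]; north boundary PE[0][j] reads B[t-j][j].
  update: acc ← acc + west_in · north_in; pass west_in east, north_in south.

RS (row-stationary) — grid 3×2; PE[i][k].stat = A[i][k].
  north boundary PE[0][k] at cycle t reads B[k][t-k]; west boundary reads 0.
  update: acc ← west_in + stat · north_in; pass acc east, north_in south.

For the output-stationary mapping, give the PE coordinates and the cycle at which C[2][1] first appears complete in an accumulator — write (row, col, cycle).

(row, col, cycle) = (2, 1, 4)

Under OS, C[2][1] lands at PE[2][1]:
  after 0 — PE[2][1] acc=0, pass-E 0, pass-S 0
  after 1 — PE[2][1] acc=0, pass-E 0, pass-S 0
  after 2 — PE[2][1] acc=0, pass-E 0, pass-S 0
  after 3 — PE[2][1] acc=9, pass-E 9, pass-S 1
  after 4 — PE[2][1] acc=13, pass-E 1, pass-S 4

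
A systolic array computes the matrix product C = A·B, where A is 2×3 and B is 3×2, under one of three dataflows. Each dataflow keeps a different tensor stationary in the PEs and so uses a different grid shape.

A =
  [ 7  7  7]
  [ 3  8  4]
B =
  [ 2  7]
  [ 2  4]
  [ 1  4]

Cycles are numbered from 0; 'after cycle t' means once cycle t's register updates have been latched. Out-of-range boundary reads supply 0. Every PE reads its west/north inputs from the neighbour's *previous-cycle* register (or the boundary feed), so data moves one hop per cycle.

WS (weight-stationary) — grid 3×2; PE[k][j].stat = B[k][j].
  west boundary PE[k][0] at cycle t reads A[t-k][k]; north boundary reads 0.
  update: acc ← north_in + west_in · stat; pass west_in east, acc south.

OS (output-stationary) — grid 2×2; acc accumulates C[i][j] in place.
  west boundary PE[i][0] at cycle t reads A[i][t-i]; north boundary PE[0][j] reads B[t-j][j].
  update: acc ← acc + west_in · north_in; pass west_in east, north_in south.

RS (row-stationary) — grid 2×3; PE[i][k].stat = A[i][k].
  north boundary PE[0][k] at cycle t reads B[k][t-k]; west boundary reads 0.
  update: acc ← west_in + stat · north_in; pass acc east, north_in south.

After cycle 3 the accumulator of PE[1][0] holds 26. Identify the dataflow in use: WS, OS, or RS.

dataflow = OS

Under WS (3×2), PE[1][0]:
  t=0 PE[1][0]: acc=0 h=0 v=0
  t=1 PE[1][0]: acc=28 h=7 v=28
  t=2 PE[1][0]: acc=22 h=8 v=22
  t=3 PE[1][0]: acc=0 h=0 v=0
Under OS (2×2), PE[1][0]:
  t=0 PE[1][0]: acc=0 h=0 v=0
  t=1 PE[1][0]: acc=6 h=3 v=2
  t=2 PE[1][0]: acc=22 h=8 v=2
  t=3 PE[1][0]: acc=26 h=4 v=1
Under RS (2×3), PE[1][0]:
  t=0 PE[1][0]: acc=0 h=0 v=0
  t=1 PE[1][0]: acc=6 h=6 v=2
  t=2 PE[1][0]: acc=21 h=21 v=7
  t=3 PE[1][0]: acc=0 h=0 v=0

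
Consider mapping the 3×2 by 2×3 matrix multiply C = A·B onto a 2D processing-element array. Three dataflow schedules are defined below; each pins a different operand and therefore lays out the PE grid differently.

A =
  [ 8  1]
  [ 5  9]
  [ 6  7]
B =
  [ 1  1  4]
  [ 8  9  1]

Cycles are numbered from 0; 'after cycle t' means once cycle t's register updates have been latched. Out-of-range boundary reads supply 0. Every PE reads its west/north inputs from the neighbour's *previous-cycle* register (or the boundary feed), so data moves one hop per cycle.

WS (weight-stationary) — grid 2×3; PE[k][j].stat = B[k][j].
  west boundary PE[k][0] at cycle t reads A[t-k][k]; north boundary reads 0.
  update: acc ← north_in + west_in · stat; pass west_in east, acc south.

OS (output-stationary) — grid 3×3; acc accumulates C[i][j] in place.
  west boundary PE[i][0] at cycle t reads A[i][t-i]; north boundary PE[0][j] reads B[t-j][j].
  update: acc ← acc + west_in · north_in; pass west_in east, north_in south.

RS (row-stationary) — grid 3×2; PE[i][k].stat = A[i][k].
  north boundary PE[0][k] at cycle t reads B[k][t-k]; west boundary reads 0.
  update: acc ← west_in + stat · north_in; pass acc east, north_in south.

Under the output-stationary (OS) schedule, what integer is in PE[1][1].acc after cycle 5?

PE[1][1].acc = 86

OS on a 3×3 grid — tracing PE[1][1] and its feeders:
  c0 r0c1: 0 / 0 / 0
  c0 r1c0: 0 / 0 / 0
  c0 r1c1: 0 / 0 / 0
  c1 r0c1: 8 / 8 / 1
  c1 r1c0: 5 / 5 / 1
  c1 r1c1: 0 / 0 / 0
  c2 r0c1: 17 / 1 / 9
  c2 r1c0: 77 / 9 / 8
  c2 r1c1: 5 / 5 / 1
  c3 r0c1: 17 / 0 / 0
  c3 r1c0: 77 / 0 / 0
  c3 r1c1: 86 / 9 / 9
  c4 r0c1: 17 / 0 / 0
  c4 r1c0: 77 / 0 / 0
  c4 r1c1: 86 / 0 / 0
  c5 r0c1: 17 / 0 / 0
  c5 r1c0: 77 / 0 / 0
  c5 r1c1: 86 / 0 / 0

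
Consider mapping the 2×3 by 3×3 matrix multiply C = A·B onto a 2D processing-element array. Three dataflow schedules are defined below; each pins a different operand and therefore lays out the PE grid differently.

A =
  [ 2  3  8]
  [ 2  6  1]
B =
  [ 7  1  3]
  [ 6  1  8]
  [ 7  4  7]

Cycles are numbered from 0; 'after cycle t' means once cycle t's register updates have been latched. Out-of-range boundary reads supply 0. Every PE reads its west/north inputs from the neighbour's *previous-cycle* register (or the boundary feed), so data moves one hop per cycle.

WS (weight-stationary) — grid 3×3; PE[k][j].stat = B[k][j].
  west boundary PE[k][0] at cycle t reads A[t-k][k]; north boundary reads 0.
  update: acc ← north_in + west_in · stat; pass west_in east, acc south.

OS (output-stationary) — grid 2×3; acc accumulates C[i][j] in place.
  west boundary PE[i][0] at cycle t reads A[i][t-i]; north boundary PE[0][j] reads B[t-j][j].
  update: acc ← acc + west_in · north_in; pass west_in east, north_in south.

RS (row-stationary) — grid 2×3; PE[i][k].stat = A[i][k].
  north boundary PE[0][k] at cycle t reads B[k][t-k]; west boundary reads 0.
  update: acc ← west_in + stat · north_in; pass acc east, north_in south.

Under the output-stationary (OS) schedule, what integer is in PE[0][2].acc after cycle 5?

OS on a 2×3 grid — tracing PE[0][2] and its feeders:
  cycle 0: PE[0][1] → acc 0, east 0, south 0
  cycle 0: PE[0][2] → acc 0, east 0, south 0
  cycle 1: PE[0][1] → acc 2, east 2, south 1
  cycle 1: PE[0][2] → acc 0, east 0, south 0
  cycle 2: PE[0][1] → acc 5, east 3, south 1
  cycle 2: PE[0][2] → acc 6, east 2, south 3
  cycle 3: PE[0][1] → acc 37, east 8, south 4
  cycle 3: PE[0][2] → acc 30, east 3, south 8
  cycle 4: PE[0][1] → acc 37, east 0, south 0
  cycle 4: PE[0][2] → acc 86, east 8, south 7
  cycle 5: PE[0][1] → acc 37, east 0, south 0
  cycle 5: PE[0][2] → acc 86, east 0, south 0

PE[0][2].acc = 86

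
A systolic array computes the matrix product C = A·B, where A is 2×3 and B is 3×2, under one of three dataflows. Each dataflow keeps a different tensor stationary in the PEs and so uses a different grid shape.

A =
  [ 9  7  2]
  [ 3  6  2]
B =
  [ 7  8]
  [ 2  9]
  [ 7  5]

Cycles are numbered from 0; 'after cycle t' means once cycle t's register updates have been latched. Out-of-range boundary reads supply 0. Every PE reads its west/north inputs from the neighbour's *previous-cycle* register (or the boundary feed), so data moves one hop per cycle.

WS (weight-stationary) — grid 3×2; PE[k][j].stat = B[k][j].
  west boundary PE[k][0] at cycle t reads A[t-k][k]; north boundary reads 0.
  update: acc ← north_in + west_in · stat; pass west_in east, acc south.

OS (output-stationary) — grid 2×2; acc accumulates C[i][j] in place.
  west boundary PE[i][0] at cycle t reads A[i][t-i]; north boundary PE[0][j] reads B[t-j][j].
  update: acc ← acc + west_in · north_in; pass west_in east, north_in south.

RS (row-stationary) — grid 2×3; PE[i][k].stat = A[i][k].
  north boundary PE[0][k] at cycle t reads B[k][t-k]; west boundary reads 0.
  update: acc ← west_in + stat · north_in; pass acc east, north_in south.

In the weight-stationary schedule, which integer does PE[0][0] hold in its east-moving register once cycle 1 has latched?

Tracing WS — 3×2 array, target PE[0][0]:
  after 0 — PE[0][0] acc=63, pass-E 9, pass-S 63
  after 1 — PE[0][0] acc=21, pass-E 3, pass-S 21

register = 3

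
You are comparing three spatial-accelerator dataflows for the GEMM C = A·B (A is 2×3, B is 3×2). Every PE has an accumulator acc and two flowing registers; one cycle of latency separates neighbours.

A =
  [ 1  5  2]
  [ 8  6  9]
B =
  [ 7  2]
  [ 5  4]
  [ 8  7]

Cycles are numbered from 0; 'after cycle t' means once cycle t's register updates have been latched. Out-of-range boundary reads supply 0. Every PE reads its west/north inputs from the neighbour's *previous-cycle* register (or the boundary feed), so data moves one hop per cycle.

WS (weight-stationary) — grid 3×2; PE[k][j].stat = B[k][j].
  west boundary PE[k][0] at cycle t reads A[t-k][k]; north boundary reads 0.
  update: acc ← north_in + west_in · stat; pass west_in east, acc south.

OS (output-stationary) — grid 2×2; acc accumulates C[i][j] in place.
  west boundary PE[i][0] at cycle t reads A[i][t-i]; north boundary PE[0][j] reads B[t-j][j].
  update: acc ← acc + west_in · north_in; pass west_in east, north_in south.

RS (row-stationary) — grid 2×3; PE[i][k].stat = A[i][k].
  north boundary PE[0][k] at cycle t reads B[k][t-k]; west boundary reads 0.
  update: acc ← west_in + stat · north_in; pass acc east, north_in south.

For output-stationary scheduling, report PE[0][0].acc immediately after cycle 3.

PE[0][0].acc = 48

OS on a 2×2 grid — tracing PE[0][0] and its feeders:
  step 0 · PE0,0: acc=7; fwd→1 fwd↓7
  step 1 · PE0,0: acc=32; fwd→5 fwd↓5
  step 2 · PE0,0: acc=48; fwd→2 fwd↓8
  step 3 · PE0,0: acc=48; fwd→0 fwd↓0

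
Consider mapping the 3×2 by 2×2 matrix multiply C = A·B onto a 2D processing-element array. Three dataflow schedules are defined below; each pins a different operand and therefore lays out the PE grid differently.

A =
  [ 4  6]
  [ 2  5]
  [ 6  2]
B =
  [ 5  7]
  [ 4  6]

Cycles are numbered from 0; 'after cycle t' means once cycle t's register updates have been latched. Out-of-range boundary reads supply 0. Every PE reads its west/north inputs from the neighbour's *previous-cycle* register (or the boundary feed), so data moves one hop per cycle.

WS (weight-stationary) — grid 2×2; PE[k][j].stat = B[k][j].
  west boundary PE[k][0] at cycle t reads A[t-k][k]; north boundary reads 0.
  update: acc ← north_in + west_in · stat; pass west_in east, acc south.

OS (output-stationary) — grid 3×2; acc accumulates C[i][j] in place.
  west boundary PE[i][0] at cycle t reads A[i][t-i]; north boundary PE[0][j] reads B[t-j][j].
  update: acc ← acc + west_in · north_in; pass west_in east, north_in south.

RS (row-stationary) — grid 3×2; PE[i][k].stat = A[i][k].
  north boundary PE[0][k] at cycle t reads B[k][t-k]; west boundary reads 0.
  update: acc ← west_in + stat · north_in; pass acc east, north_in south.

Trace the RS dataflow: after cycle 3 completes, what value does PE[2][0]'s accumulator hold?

PE[2][0].acc = 42

RS (3×2). Following PE[2][0] plus its west/north inputs:
  c0 r1c0: 0 / 0 / 0
  c0 r2c0: 0 / 0 / 0
  c1 r1c0: 10 / 10 / 5
  c1 r2c0: 0 / 0 / 0
  c2 r1c0: 14 / 14 / 7
  c2 r2c0: 30 / 30 / 5
  c3 r1c0: 0 / 0 / 0
  c3 r2c0: 42 / 42 / 7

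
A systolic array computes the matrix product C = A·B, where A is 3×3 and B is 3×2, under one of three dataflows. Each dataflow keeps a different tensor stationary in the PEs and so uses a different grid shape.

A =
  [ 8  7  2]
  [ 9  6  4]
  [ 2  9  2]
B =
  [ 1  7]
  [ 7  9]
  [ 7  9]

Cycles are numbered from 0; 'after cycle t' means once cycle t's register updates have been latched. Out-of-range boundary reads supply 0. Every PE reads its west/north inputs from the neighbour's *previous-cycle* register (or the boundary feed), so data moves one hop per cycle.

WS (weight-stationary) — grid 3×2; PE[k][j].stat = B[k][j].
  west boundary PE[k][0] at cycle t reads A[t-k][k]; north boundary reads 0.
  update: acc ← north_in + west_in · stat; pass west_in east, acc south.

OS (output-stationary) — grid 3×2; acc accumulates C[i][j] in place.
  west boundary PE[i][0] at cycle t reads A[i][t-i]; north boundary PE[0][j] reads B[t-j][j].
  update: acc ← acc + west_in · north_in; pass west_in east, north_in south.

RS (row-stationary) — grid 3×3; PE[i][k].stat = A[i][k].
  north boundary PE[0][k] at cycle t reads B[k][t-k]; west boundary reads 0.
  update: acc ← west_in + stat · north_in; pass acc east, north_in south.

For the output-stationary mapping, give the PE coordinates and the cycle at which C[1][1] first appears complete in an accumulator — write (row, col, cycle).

OS: C[1][1] accumulates in PE[1][1]:
  after 0 — PE[1][1] acc=0, pass-E 0, pass-S 0
  after 1 — PE[1][1] acc=0, pass-E 0, pass-S 0
  after 2 — PE[1][1] acc=63, pass-E 9, pass-S 7
  after 3 — PE[1][1] acc=117, pass-E 6, pass-S 9
  after 4 — PE[1][1] acc=153, pass-E 4, pass-S 9

(row, col, cycle) = (1, 1, 4)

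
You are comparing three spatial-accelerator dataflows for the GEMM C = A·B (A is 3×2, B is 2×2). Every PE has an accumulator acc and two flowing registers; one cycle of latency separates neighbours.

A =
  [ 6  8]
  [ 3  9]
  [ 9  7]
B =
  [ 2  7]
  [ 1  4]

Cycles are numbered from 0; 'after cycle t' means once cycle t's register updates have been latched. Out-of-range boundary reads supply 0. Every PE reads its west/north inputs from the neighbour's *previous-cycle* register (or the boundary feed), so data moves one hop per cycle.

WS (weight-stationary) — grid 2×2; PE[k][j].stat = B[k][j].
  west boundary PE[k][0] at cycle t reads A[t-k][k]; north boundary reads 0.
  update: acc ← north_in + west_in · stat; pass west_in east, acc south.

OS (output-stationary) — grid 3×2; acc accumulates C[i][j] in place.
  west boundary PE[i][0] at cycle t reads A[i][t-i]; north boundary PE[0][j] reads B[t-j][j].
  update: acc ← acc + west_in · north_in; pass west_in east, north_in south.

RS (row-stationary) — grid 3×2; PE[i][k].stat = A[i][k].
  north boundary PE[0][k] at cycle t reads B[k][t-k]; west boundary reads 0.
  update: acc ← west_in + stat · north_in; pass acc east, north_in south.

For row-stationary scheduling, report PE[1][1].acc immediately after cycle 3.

PE[1][1].acc = 57

RS (3×2). Following PE[1][1] plus its west/north inputs:
  @0  [0,1]  acc 0  |  →0  ↓0
  @0  [1,0]  acc 0  |  →0  ↓0
  @0  [1,1]  acc 0  |  →0  ↓0
  @1  [0,1]  acc 20  |  →20  ↓1
  @1  [1,0]  acc 6  |  →6  ↓2
  @1  [1,1]  acc 0  |  →0  ↓0
  @2  [0,1]  acc 74  |  →74  ↓4
  @2  [1,0]  acc 21  |  →21  ↓7
  @2  [1,1]  acc 15  |  →15  ↓1
  @3  [0,1]  acc 0  |  →0  ↓0
  @3  [1,0]  acc 0  |  →0  ↓0
  @3  [1,1]  acc 57  |  →57  ↓4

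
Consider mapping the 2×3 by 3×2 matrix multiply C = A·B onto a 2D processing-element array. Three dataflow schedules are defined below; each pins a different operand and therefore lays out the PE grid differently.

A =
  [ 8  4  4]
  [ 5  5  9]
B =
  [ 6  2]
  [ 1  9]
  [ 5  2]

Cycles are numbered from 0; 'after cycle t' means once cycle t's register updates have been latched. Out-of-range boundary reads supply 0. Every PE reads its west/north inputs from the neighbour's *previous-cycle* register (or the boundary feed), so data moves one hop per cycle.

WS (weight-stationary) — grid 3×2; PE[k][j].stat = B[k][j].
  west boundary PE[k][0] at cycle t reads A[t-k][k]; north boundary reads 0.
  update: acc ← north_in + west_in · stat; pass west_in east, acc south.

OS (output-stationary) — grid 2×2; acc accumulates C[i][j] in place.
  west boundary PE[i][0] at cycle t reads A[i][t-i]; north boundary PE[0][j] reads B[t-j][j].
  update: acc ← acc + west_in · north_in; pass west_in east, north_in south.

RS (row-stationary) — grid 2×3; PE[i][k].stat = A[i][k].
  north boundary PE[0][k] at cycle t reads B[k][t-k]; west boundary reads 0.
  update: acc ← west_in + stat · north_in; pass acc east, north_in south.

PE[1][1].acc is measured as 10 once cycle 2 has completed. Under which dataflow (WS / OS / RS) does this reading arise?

Under WS (3×2), PE[1][1]:
  cycle 0: PE[1][1] → acc 0, east 0, south 0
  cycle 1: PE[1][1] → acc 0, east 0, south 0
  cycle 2: PE[1][1] → acc 52, east 4, south 52
Under OS (2×2), PE[1][1]:
  cycle 0: PE[1][1] → acc 0, east 0, south 0
  cycle 1: PE[1][1] → acc 0, east 0, south 0
  cycle 2: PE[1][1] → acc 10, east 5, south 2
Under RS (2×3), PE[1][1]:
  cycle 0: PE[1][1] → acc 0, east 0, south 0
  cycle 1: PE[1][1] → acc 0, east 0, south 0
  cycle 2: PE[1][1] → acc 35, east 35, south 1

dataflow = OS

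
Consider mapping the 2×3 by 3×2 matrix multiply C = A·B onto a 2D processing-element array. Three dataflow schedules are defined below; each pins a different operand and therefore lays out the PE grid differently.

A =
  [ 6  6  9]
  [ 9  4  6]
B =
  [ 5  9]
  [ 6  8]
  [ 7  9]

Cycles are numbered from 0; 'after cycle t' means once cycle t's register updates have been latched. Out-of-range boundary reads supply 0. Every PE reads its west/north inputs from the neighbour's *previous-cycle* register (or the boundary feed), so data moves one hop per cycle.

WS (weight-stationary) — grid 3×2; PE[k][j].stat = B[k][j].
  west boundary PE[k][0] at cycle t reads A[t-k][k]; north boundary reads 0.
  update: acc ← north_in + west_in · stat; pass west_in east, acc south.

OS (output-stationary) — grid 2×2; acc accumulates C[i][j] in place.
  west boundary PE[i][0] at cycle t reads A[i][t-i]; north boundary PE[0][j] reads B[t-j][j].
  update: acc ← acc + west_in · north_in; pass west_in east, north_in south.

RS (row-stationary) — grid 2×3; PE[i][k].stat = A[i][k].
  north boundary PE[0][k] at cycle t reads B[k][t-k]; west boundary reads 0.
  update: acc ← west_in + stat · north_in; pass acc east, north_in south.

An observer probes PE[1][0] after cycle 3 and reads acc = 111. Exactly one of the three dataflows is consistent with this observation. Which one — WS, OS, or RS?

— WS: 3×2; PE[1][0] trace:
  step 0 · PE1,0: acc=0; fwd→0 fwd↓0
  step 1 · PE1,0: acc=66; fwd→6 fwd↓66
  step 2 · PE1,0: acc=69; fwd→4 fwd↓69
  step 3 · PE1,0: acc=0; fwd→0 fwd↓0
— OS: 2×2; PE[1][0] trace:
  step 0 · PE1,0: acc=0; fwd→0 fwd↓0
  step 1 · PE1,0: acc=45; fwd→9 fwd↓5
  step 2 · PE1,0: acc=69; fwd→4 fwd↓6
  step 3 · PE1,0: acc=111; fwd→6 fwd↓7
— RS: 2×3; PE[1][0] trace:
  step 0 · PE1,0: acc=0; fwd→0 fwd↓0
  step 1 · PE1,0: acc=45; fwd→45 fwd↓5
  step 2 · PE1,0: acc=81; fwd→81 fwd↓9
  step 3 · PE1,0: acc=0; fwd→0 fwd↓0

dataflow = OS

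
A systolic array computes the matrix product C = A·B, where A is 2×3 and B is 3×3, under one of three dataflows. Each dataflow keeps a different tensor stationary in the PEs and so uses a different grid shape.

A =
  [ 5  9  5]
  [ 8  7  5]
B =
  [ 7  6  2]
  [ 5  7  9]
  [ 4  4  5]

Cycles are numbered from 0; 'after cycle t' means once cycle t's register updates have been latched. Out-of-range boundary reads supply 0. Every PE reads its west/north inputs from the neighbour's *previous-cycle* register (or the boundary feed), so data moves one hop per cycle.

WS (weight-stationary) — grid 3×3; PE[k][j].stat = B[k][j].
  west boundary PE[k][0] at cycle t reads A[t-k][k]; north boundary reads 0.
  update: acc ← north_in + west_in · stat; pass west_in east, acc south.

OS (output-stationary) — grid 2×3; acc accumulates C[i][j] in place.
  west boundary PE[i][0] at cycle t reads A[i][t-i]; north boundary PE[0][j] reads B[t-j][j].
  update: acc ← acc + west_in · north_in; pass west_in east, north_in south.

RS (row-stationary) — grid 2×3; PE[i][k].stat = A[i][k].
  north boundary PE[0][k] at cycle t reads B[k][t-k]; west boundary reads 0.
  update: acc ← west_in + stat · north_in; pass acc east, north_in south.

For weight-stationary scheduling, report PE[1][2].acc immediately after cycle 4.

WS on a 3×3 grid — tracing PE[1][2] and its feeders:
  @0  [0,2]  acc 0  |  →0  ↓0
  @0  [1,1]  acc 0  |  →0  ↓0
  @0  [1,2]  acc 0  |  →0  ↓0
  @1  [0,2]  acc 0  |  →0  ↓0
  @1  [1,1]  acc 0  |  →0  ↓0
  @1  [1,2]  acc 0  |  →0  ↓0
  @2  [0,2]  acc 10  |  →5  ↓10
  @2  [1,1]  acc 93  |  →9  ↓93
  @2  [1,2]  acc 0  |  →0  ↓0
  @3  [0,2]  acc 16  |  →8  ↓16
  @3  [1,1]  acc 97  |  →7  ↓97
  @3  [1,2]  acc 91  |  →9  ↓91
  @4  [0,2]  acc 0  |  →0  ↓0
  @4  [1,1]  acc 0  |  →0  ↓0
  @4  [1,2]  acc 79  |  →7  ↓79

PE[1][2].acc = 79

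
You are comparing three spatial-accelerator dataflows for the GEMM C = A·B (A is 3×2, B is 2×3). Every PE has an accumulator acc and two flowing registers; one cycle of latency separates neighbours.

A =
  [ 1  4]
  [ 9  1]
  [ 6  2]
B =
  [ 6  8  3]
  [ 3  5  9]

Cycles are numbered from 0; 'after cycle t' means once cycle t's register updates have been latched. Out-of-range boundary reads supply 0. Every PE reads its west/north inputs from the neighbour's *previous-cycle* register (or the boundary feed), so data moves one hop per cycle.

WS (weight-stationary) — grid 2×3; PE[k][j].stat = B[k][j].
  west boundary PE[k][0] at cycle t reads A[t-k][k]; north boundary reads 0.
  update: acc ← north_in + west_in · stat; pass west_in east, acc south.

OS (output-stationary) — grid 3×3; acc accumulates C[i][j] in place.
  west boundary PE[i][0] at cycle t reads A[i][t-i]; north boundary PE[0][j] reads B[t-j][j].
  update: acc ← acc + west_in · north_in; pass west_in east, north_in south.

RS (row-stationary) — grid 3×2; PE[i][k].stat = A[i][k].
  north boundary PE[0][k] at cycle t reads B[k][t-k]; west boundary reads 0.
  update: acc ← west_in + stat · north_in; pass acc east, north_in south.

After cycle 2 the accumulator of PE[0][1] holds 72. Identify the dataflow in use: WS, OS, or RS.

dataflow = WS

Under WS (2×3), PE[0][1]:
  0: (0,1).acc=0  regs=<0,0>
  1: (0,1).acc=8  regs=<1,8>
  2: (0,1).acc=72  regs=<9,72>
Under OS (3×3), PE[0][1]:
  0: (0,1).acc=0  regs=<0,0>
  1: (0,1).acc=8  regs=<1,8>
  2: (0,1).acc=28  regs=<4,5>
Under RS (3×2), PE[0][1]:
  0: (0,1).acc=0  regs=<0,0>
  1: (0,1).acc=18  regs=<18,3>
  2: (0,1).acc=28  regs=<28,5>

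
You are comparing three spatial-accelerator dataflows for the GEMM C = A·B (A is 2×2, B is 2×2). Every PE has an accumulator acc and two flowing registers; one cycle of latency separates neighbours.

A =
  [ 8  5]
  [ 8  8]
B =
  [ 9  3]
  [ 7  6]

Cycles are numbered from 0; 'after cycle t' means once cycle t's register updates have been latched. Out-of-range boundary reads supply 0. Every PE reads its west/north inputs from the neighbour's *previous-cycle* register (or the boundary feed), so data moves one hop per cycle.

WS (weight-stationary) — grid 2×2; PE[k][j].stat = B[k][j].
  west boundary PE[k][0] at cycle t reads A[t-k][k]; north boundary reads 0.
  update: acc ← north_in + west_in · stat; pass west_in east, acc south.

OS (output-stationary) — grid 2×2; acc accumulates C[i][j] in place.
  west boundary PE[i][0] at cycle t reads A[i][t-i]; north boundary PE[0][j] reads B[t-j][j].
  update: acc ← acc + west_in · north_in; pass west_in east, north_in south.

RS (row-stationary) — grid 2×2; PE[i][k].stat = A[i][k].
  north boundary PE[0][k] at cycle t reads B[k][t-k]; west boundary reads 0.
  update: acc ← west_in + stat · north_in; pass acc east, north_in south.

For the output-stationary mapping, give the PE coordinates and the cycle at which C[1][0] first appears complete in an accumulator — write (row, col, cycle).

OS — PE[1][0] is where C[1][0] collects:
  0: (1,0).acc=0  regs=<0,0>
  1: (1,0).acc=72  regs=<8,9>
  2: (1,0).acc=128  regs=<8,7>

(row, col, cycle) = (1, 0, 2)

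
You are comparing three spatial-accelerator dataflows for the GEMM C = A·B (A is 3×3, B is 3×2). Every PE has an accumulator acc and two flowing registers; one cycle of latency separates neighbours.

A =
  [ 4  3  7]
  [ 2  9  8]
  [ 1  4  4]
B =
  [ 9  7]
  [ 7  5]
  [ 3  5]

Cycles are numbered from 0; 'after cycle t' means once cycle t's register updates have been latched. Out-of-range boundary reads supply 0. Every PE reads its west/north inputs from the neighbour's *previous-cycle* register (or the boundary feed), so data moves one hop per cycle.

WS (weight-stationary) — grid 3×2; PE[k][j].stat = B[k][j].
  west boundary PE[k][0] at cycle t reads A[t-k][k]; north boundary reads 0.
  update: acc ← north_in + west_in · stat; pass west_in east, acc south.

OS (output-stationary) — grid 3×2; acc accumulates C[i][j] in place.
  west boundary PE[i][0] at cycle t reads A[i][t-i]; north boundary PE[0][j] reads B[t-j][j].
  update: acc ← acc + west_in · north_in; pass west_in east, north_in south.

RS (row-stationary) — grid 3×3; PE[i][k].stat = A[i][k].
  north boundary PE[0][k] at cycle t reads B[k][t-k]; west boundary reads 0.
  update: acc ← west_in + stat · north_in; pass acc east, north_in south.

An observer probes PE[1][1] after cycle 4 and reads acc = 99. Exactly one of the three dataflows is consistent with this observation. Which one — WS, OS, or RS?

WS [3×2] PE[1][1] across cycles:
  after 0 — PE[1][1] acc=0, pass-E 0, pass-S 0
  after 1 — PE[1][1] acc=0, pass-E 0, pass-S 0
  after 2 — PE[1][1] acc=43, pass-E 3, pass-S 43
  after 3 — PE[1][1] acc=59, pass-E 9, pass-S 59
  after 4 — PE[1][1] acc=27, pass-E 4, pass-S 27
OS [3×2] PE[1][1] across cycles:
  after 0 — PE[1][1] acc=0, pass-E 0, pass-S 0
  after 1 — PE[1][1] acc=0, pass-E 0, pass-S 0
  after 2 — PE[1][1] acc=14, pass-E 2, pass-S 7
  after 3 — PE[1][1] acc=59, pass-E 9, pass-S 5
  after 4 — PE[1][1] acc=99, pass-E 8, pass-S 5
RS [3×3] PE[1][1] across cycles:
  after 0 — PE[1][1] acc=0, pass-E 0, pass-S 0
  after 1 — PE[1][1] acc=0, pass-E 0, pass-S 0
  after 2 — PE[1][1] acc=81, pass-E 81, pass-S 7
  after 3 — PE[1][1] acc=59, pass-E 59, pass-S 5
  after 4 — PE[1][1] acc=0, pass-E 0, pass-S 0

dataflow = OS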